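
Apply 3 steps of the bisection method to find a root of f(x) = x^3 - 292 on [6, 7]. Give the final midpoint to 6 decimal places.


f(x) = x^3 - 292
f(6) = -76 < 0
f(7) = 51 > 0

Step 1: midpoint = (6.000000 + 7.000000)/2 = 6.500000
  f(6.500000) = -17.375000
  f(mid) < 0, so root is in [6.500000, 7.000000]

Step 2: midpoint = (6.500000 + 7.000000)/2 = 6.750000
  f(6.750000) = 15.546875
  f(mid) > 0, so root is in [6.500000, 6.750000]

Step 3: midpoint = (6.500000 + 6.750000)/2 = 6.625000
  f(6.625000) = -1.224609
  f(mid) < 0, so root is in [6.625000, 6.750000]

midpoint = 6.625000


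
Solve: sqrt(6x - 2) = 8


Square both sides: 6x - 2 = 8^2 = 64
6x = 64 + 2 = 66
x = 11
Check: sqrt(6*11 - 2) = sqrt(64) = 8 ✓

x = 11


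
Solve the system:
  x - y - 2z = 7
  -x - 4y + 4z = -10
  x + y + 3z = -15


Using Cramer's rule. Expand each determinant along the first row.
D  = 1*[(-4)*3 - 4*1] - (-1)*[(-1)*3 - 4*1] + (-2)*[(-1)*1 - (-4)*1]
  = 1*(-16) - (-1)*(-7) + (-2)*(3) = -29
Dx = 7*[(-4)*3 - 4*1] - (-1)*[(-10)*3 - 4*(-15)] + (-2)*[(-10)*1 - (-4)*(-15)]
  = 7*(-16) - (-1)*(30) + (-2)*(-70) = 58
Dy = 1*[(-10)*3 - 4*(-15)] - 7*[(-1)*3 - 4*1] + (-2)*[(-1)*(-15) - (-10)*1]
  = 1*(30) - 7*(-7) + (-2)*(25) = 29
Dz = 1*[(-4)*(-15) - (-10)*1] - (-1)*[(-1)*(-15) - (-10)*1] + 7*[(-1)*1 - (-4)*1]
  = 1*(70) - (-1)*(25) + 7*(3) = 116
x = Dx/D = 58/-29 = -2, y = Dy/D = 29/-29 = -1, z = Dz/D = 116/-29 = -4
Check eq1: (1)(-2) + (-1)(-1) + (-2)(-4) = 7 = 7 ✓
Check eq2: (-1)(-2) + (-4)(-1) + (4)(-4) = -10 = -10 ✓
Check eq3: (1)(-2) + (1)(-1) + (3)(-4) = -15 = -15 ✓

x = -2, y = -1, z = -4


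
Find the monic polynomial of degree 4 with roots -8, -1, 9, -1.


A monic polynomial with roots -8, -1, 9, -1 is:
p(x) = (x + 8)(x + 1)(x - 9)(x + 1)
After multiplying by (x + 8): x + 8
After multiplying by (x + 1): x^2 + 9x + 8
After multiplying by (x - 9): x^3 - 73x - 72
After multiplying by (x + 1): x^4 + x^3 - 73x^2 - 145x - 72

x^4 + x^3 - 73x^2 - 145x - 72


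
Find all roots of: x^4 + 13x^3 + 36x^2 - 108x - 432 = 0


Let p(x) = x^4 + 13x^3 + 36x^2 - 108x - 432. By the rational root theorem (leading coefficient 1), any rational root is an integer divisor of 432: try ±1, ±2, ... in turn.
Test x = 1: value = -490 ≠ 0.
Test x = -1: value = -300 ≠ 0.
Test x = 2: value = -384 ≠ 0.
Test x = -2: value = -160 ≠ 0.
Test x = 3: value = 0 ✓, so (x - 3) is a factor.
Synthetic division by (x - 3): bring down 1; 1(3) + 13 = 16; 16(3) + 36 = 84; 84(3) - 108 = 144; 144(3) - 432 = 0 → quotient x^3 + 16x^2 + 84x + 144, remainder 0.
Continue with the quotient x^3 + 16x^2 + 84x + 144 (candidates must divide 144; re-test x = 3 first in case it repeats).
Test x = 3: value = 567 ≠ 0.
Test x = -3: value = 9 ≠ 0.
Test x = 4: value = 800 ≠ 0.
Test x = -4: value = 0 ✓, so (x + 4) is a factor.
Synthetic division by (x + 4): bring down 1; 1(-4) + 16 = 12; 12(-4) + 84 = 36; 36(-4) + 144 = 0 → quotient x^2 + 12x + 36, remainder 0.
Solve the quadratic x^2 + 12x + 36 = 0: discriminant = 12^2 - 4(1)(36) = 144 - 144 = 0.
Discriminant = 0, so a double root: x = -12/2 = -6.
Collecting all roots found:

x = -6 (multiplicity 2), x = -4, x = 3


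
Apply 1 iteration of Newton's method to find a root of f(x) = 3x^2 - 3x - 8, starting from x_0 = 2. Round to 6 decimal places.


Newton's method: x_(n+1) = x_n - f(x_n)/f'(x_n)
f(x) = 3x^2 - 3x - 8
f'(x) = 6x - 3

Iteration 1:
  f(2.000000) = -2.000000
  f'(2.000000) = 9.000000
  x_1 = 2.000000 - (-2.000000)/(9.000000) = 2.222222

x_1 = 2.222222


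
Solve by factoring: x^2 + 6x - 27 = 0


We need two numbers that multiply to -27 and add to 6.
Those numbers are 9 and -3 (since 9 * (-3) = -27 and 9 + (-3) = 6).
So x^2 + 6x - 27 = (x + 9)(x - 3) = 0
Setting each factor to zero: x = -9 or x = 3

x = -9, x = 3


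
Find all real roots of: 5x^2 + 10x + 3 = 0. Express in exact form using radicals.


Using the quadratic formula: x = (-b ± sqrt(b^2 - 4ac)) / (2a)
Here a = 5, b = 10, c = 3
Discriminant = b^2 - 4ac = 10^2 - 4(5)(3) = 100 - 60 = 40
Since discriminant = 40 > 0, there are two real roots.
x = (-10 ± 2*sqrt(10)) / 10
Simplifying: x = (-5 ± sqrt(10)) / 5
Numerically: x ≈ -0.3675 or x ≈ -1.6325

x = (-5 + sqrt(10)) / 5 or x = (-5 - sqrt(10)) / 5


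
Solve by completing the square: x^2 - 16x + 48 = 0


Start: x^2 - 16x + 48 = 0
Move constant: x^2 - 16x = -48
Half of -16 is -8, squared is 64
Add 64 to both sides: x^2 - 16x + 64 = 16
(x - 8)^2 = 16
x - 8 = ±4
x = 8 + 4 = 12 or x = 8 - 4 = 4

x = 4, x = 12


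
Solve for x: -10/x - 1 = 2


Subtract -1 from both sides: -10/x = 3
Multiply both sides by x: -10 = 3 * x
Divide by 3: x = -10/3

x = -10/3


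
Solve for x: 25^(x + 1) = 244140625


Express both sides with the same base.
244140625 = 25^6
Since the bases match, equate exponents: x + 1 = 6
So x = 6 - (1) = 5

x = 5


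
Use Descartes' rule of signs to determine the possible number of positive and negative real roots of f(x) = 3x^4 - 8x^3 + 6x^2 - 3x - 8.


Descartes' rule of signs:

For positive roots, count sign changes in f(x) = 3x^4 - 8x^3 + 6x^2 - 3x - 8:
Signs of coefficients: +, -, +, -, -
Number of sign changes: 3
Possible positive real roots: 3, 1

For negative roots, examine f(-x) = 3x^4 + 8x^3 + 6x^2 + 3x - 8:
Signs of coefficients: +, +, +, +, -
Number of sign changes: 1
Possible negative real roots: 1

Positive roots: 3 or 1; Negative roots: 1


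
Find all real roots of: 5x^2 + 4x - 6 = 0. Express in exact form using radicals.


Using the quadratic formula: x = (-b ± sqrt(b^2 - 4ac)) / (2a)
Here a = 5, b = 4, c = -6
Discriminant = b^2 - 4ac = 4^2 - 4(5)(-6) = 16 + 120 = 136
Since discriminant = 136 > 0, there are two real roots.
x = (-4 ± 2*sqrt(34)) / 10
Simplifying: x = (-2 ± sqrt(34)) / 5
Numerically: x ≈ 0.7662 or x ≈ -1.5662

x = (-2 + sqrt(34)) / 5 or x = (-2 - sqrt(34)) / 5


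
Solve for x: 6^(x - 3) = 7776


Express both sides with the same base.
7776 = 6^5
Since the bases match, equate exponents: x - 3 = 5
So x = 5 - (-3) = 8

x = 8


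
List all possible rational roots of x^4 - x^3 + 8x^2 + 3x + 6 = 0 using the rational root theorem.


Rational root theorem: possible roots are ±p/q where:
  p divides the constant term (6): p ∈ {1, 2, 3, 6}
  q divides the leading coefficient (1): q ∈ {1}

All possible rational roots: -6, -3, -2, -1, 1, 2, 3, 6

-6, -3, -2, -1, 1, 2, 3, 6


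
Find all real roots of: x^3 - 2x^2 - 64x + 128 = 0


Let p(x) = x^3 - 2x^2 - 64x + 128. By the rational root theorem (leading coefficient 1), any rational root is an integer divisor of 128: try ±1, ±2, ... in turn.
Test x = 1: value = 63 ≠ 0.
Test x = -1: value = 189 ≠ 0.
Test x = 2: value = 0 ✓, so (x - 2) is a factor.
Synthetic division by (x - 2): bring down 1; 1(2) - 2 = 0; 0(2) - 64 = -64; (-64)(2) + 128 = 0 → quotient x^2 - 64, remainder 0.
Solve the quadratic x^2 - 64 = 0: discriminant = 0^2 - 4(1)(-64) = 0 + 256 = 256.
sqrt(256) = 16, so x = (0 ± 16)/2: x = 8 or x = -8.

x = -8, x = 2, x = 8


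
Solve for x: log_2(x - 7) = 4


Convert to exponential form: x - 7 = 2^4 = 16
x = 16 + 7 = 23
Check: log_2(23 - 7) = log_2(16) = log_2(16) = 4 ✓

x = 23


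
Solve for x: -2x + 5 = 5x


Starting with: -2x + 5 = 5x
Move all x terms to left: (-2 - 5)x = 0 - 5
Simplify: -7x = -5
Divide both sides by -7: x = 5/7

x = 5/7


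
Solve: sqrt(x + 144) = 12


Square both sides: x + 144 = 12^2 = 144
x = 144 - 144 = 0
x = 0
Check: sqrt(1*0 + 144) = sqrt(144) = 12 ✓

x = 0


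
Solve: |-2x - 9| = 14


An absolute value equation |expr| = 14 gives two cases:
Case 1: -2x - 9 = 14
  -2x = 23, so x = -23/2
Case 2: -2x - 9 = -14
  -2x = -5, so x = 5/2

x = -23/2, x = 5/2


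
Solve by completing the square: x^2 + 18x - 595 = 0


Start: x^2 + 18x - 595 = 0
Move constant: x^2 + 18x = 595
Half of 18 is 9, squared is 81
Add 81 to both sides: x^2 + 18x + 81 = 676
(x + 9)^2 = 676
x + 9 = ±26
x = -9 + 26 = 17 or x = -9 - 26 = -35

x = -35, x = 17


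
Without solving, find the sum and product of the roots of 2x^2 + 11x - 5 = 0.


By Vieta's formulas for ax^2 + bx + c = 0:
  Sum of roots = -b/a
  Product of roots = c/a

Here a = 2, b = 11, c = -5
Sum = -(11)/2 = -11/2
Product = -5/2 = -5/2

Sum = -11/2, Product = -5/2


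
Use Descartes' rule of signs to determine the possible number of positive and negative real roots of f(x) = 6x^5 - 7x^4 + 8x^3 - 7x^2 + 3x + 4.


Descartes' rule of signs:

For positive roots, count sign changes in f(x) = 6x^5 - 7x^4 + 8x^3 - 7x^2 + 3x + 4:
Signs of coefficients: +, -, +, -, +, +
Number of sign changes: 4
Possible positive real roots: 4, 2, 0

For negative roots, examine f(-x) = -6x^5 - 7x^4 - 8x^3 - 7x^2 - 3x + 4:
Signs of coefficients: -, -, -, -, -, +
Number of sign changes: 1
Possible negative real roots: 1

Positive roots: 4 or 2 or 0; Negative roots: 1


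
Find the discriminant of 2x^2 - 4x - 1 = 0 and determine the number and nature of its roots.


For ax^2 + bx + c = 0, discriminant D = b^2 - 4ac
Here a = 2, b = -4, c = -1
D = (-4)^2 - 4(2)(-1) = 16 + 8 = 24

D = 24 > 0 but not a perfect square
The equation has 2 distinct real irrational roots.

Discriminant = 24, 2 distinct real irrational roots


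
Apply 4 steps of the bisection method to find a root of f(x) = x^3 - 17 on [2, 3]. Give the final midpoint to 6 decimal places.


f(x) = x^3 - 17
f(2) = -9 < 0
f(3) = 10 > 0

Step 1: midpoint = (2.000000 + 3.000000)/2 = 2.500000
  f(2.500000) = -1.375000
  f(mid) < 0, so root is in [2.500000, 3.000000]

Step 2: midpoint = (2.500000 + 3.000000)/2 = 2.750000
  f(2.750000) = 3.796875
  f(mid) > 0, so root is in [2.500000, 2.750000]

Step 3: midpoint = (2.500000 + 2.750000)/2 = 2.625000
  f(2.625000) = 1.087891
  f(mid) > 0, so root is in [2.500000, 2.625000]

Step 4: midpoint = (2.500000 + 2.625000)/2 = 2.562500
  f(2.562500) = -0.173584
  f(mid) < 0, so root is in [2.562500, 2.625000]

midpoint = 2.562500


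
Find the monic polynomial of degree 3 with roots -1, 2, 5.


A monic polynomial with roots -1, 2, 5 is:
p(x) = (x + 1)(x - 2)(x - 5)
After multiplying by (x + 1): x + 1
After multiplying by (x - 2): x^2 - x - 2
After multiplying by (x - 5): x^3 - 6x^2 + 3x + 10

x^3 - 6x^2 + 3x + 10


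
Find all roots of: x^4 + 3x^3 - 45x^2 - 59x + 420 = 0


Let p(x) = x^4 + 3x^3 - 45x^2 - 59x + 420. By the rational root theorem (leading coefficient 1), any rational root is an integer divisor of 420: try ±1, ±2, ... in turn.
Test x = 1: value = 320 ≠ 0.
Test x = -1: value = 432 ≠ 0.
Test x = 2: value = 162 ≠ 0.
Test x = -2: value = 350 ≠ 0.
Test x = 3: value = 0 ✓, so (x - 3) is a factor.
Synthetic division by (x - 3): bring down 1; 1(3) + 3 = 6; 6(3) - 45 = -27; (-27)(3) - 59 = -140; (-140)(3) + 420 = 0 → quotient x^3 + 6x^2 - 27x - 140, remainder 0.
Continue with the quotient x^3 + 6x^2 - 27x - 140 (candidates must divide 140).
Test x = 4: value = -88 ≠ 0.
Test x = -4: value = 0 ✓, so (x + 4) is a factor.
Synthetic division by (x + 4): bring down 1; 1(-4) + 6 = 2; 2(-4) - 27 = -35; (-35)(-4) - 140 = 0 → quotient x^2 + 2x - 35, remainder 0.
Solve the quadratic x^2 + 2x - 35 = 0: discriminant = 2^2 - 4(1)(-35) = 4 + 140 = 144.
sqrt(144) = 12, so x = (-2 ± 12)/2: x = 5 or x = -7.
Collecting all roots found:

x = -7, x = -4, x = 3, x = 5


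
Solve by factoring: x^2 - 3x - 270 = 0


We need two numbers that multiply to -270 and add to -3.
Those numbers are -18 and 15 (since (-18) * 15 = -270 and (-18) + 15 = -3).
So x^2 - 3x - 270 = (x - 18)(x + 15) = 0
Setting each factor to zero: x = 18 or x = -15

x = -15, x = 18


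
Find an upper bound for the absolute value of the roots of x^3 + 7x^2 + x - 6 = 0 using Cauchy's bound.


Cauchy's bound: all roots r satisfy |r| <= 1 + max(|a_i/a_n|) for i = 0,...,n-1
where a_n is the leading coefficient.

Coefficients: [1, 7, 1, -6]
Leading coefficient a_n = 1
Ratios |a_i/a_n|: 7, 1, 6
Maximum ratio: 7
Cauchy's bound: |r| <= 1 + 7 = 8

Upper bound = 8


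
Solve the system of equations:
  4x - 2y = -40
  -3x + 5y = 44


Using Cramer's rule:
Determinant D = (4)(5) - (-3)(-2) = 20 - 6 = 14
Dx = (-40)(5) - (44)(-2) = -200 + 88 = -112
Dy = (4)(44) - (-3)(-40) = 176 - 120 = 56
x = Dx/D = -112/14 = -8
y = Dy/D = 56/14 = 4

x = -8, y = 4


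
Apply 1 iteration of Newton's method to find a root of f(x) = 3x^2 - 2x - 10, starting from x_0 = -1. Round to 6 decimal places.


Newton's method: x_(n+1) = x_n - f(x_n)/f'(x_n)
f(x) = 3x^2 - 2x - 10
f'(x) = 6x - 2

Iteration 1:
  f(-1.000000) = -5.000000
  f'(-1.000000) = -8.000000
  x_1 = -1.000000 - (-5.000000)/(-8.000000) = -1.625000

x_1 = -1.625000


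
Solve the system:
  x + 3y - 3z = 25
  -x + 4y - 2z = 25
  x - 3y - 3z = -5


Using Cramer's rule. Expand each determinant along the first row.
D  = 1*[4*(-3) - (-2)*(-3)] - 3*[(-1)*(-3) - (-2)*1] + (-3)*[(-1)*(-3) - 4*1]
  = 1*(-18) - 3*(5) + (-3)*(-1) = -30
Dx = 25*[4*(-3) - (-2)*(-3)] - 3*[25*(-3) - (-2)*(-5)] + (-3)*[25*(-3) - 4*(-5)]
  = 25*(-18) - 3*(-85) + (-3)*(-55) = -30
Dy = 1*[25*(-3) - (-2)*(-5)] - 25*[(-1)*(-3) - (-2)*1] + (-3)*[(-1)*(-5) - 25*1]
  = 1*(-85) - 25*(5) + (-3)*(-20) = -150
Dz = 1*[4*(-5) - 25*(-3)] - 3*[(-1)*(-5) - 25*1] + 25*[(-1)*(-3) - 4*1]
  = 1*(55) - 3*(-20) + 25*(-1) = 90
x = Dx/D = -30/-30 = 1, y = Dy/D = -150/-30 = 5, z = Dz/D = 90/-30 = -3
Check eq1: (1)(1) + (3)(5) + (-3)(-3) = 25 = 25 ✓
Check eq2: (-1)(1) + (4)(5) + (-2)(-3) = 25 = 25 ✓
Check eq3: (1)(1) + (-3)(5) + (-3)(-3) = -5 = -5 ✓

x = 1, y = 5, z = -3


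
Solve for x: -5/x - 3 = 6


Subtract -3 from both sides: -5/x = 9
Multiply both sides by x: -5 = 9 * x
Divide by 9: x = -5/9

x = -5/9


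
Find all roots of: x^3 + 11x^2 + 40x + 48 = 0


Let p(x) = x^3 + 11x^2 + 40x + 48. By the rational root theorem (leading coefficient 1), any rational root is an integer divisor of 48: try ±1, ±2, ... in turn.
Test x = 1: value = 100 ≠ 0.
Test x = -1: value = 18 ≠ 0.
Test x = 2: value = 180 ≠ 0.
Test x = -2: value = 4 ≠ 0.
Test x = 3: value = 294 ≠ 0.
Test x = -3: value = 0 ✓, so (x + 3) is a factor.
Synthetic division by (x + 3): bring down 1; 1(-3) + 11 = 8; 8(-3) + 40 = 16; 16(-3) + 48 = 0 → quotient x^2 + 8x + 16, remainder 0.
Solve the quadratic x^2 + 8x + 16 = 0: discriminant = 8^2 - 4(1)(16) = 64 - 64 = 0.
Discriminant = 0, so a double root: x = -8/2 = -4.
Collecting all roots found:

x = -4 (multiplicity 2), x = -3


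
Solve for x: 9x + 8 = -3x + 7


Starting with: 9x + 8 = -3x + 7
Move all x terms to left: (9 + 3)x = 7 - 8
Simplify: 12x = -1
Divide both sides by 12: x = -1/12

x = -1/12


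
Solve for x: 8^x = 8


Express both sides with the same base.
8 = 8^1
Since the bases match: x = 1

x = 1


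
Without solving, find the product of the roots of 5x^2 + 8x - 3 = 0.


By Vieta's formulas for ax^2 + bx + c = 0:
  Sum of roots = -b/a
  Product of roots = c/a

Here a = 5, b = 8, c = -3
Sum = -(8)/5 = -8/5
Product = -3/5 = -3/5

Product = -3/5


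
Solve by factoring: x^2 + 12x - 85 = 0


We need two numbers that multiply to -85 and add to 12.
Those numbers are -5 and 17 (since (-5) * 17 = -85 and (-5) + 17 = 12).
So x^2 + 12x - 85 = (x - 5)(x + 17) = 0
Setting each factor to zero: x = 5 or x = -17

x = -17, x = 5


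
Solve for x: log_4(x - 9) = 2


Convert to exponential form: x - 9 = 4^2 = 16
x = 16 + 9 = 25
Check: log_4(25 - 9) = log_4(16) = log_4(16) = 2 ✓

x = 25


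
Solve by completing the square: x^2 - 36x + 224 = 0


Start: x^2 - 36x + 224 = 0
Move constant: x^2 - 36x = -224
Half of -36 is -18, squared is 324
Add 324 to both sides: x^2 - 36x + 324 = 100
(x - 18)^2 = 100
x - 18 = ±10
x = 18 + 10 = 28 or x = 18 - 10 = 8

x = 8, x = 28


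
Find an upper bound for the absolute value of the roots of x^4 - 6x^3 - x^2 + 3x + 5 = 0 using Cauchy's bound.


Cauchy's bound: all roots r satisfy |r| <= 1 + max(|a_i/a_n|) for i = 0,...,n-1
where a_n is the leading coefficient.

Coefficients: [1, -6, -1, 3, 5]
Leading coefficient a_n = 1
Ratios |a_i/a_n|: 6, 1, 3, 5
Maximum ratio: 6
Cauchy's bound: |r| <= 1 + 6 = 7

Upper bound = 7


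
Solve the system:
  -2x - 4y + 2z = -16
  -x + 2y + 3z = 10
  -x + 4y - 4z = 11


Using Cramer's rule. Expand each determinant along the first row.
D  = (-2)*[2*(-4) - 3*4] - (-4)*[(-1)*(-4) - 3*(-1)] + 2*[(-1)*4 - 2*(-1)]
  = (-2)*(-20) - (-4)*(7) + 2*(-2) = 64
Dx = (-16)*[2*(-4) - 3*4] - (-4)*[10*(-4) - 3*11] + 2*[10*4 - 2*11]
  = (-16)*(-20) - (-4)*(-73) + 2*(18) = 64
Dy = (-2)*[10*(-4) - 3*11] - (-16)*[(-1)*(-4) - 3*(-1)] + 2*[(-1)*11 - 10*(-1)]
  = (-2)*(-73) - (-16)*(7) + 2*(-1) = 256
Dz = (-2)*[2*11 - 10*4] - (-4)*[(-1)*11 - 10*(-1)] + (-16)*[(-1)*4 - 2*(-1)]
  = (-2)*(-18) - (-4)*(-1) + (-16)*(-2) = 64
x = Dx/D = 64/64 = 1, y = Dy/D = 256/64 = 4, z = Dz/D = 64/64 = 1
Check eq1: (-2)(1) + (-4)(4) + (2)(1) = -16 = -16 ✓
Check eq2: (-1)(1) + (2)(4) + (3)(1) = 10 = 10 ✓
Check eq3: (-1)(1) + (4)(4) + (-4)(1) = 11 = 11 ✓

x = 1, y = 4, z = 1


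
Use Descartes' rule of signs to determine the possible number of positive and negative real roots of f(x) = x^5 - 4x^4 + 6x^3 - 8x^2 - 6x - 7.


Descartes' rule of signs:

For positive roots, count sign changes in f(x) = x^5 - 4x^4 + 6x^3 - 8x^2 - 6x - 7:
Signs of coefficients: +, -, +, -, -, -
Number of sign changes: 3
Possible positive real roots: 3, 1

For negative roots, examine f(-x) = -x^5 - 4x^4 - 6x^3 - 8x^2 + 6x - 7:
Signs of coefficients: -, -, -, -, +, -
Number of sign changes: 2
Possible negative real roots: 2, 0

Positive roots: 3 or 1; Negative roots: 2 or 0


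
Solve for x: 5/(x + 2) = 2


Multiply both sides by (x + 2): 5 = 2(x + 2)
Distribute: 5 = 2x + 4
2x = 5 - 4 = 1
x = 1/2

x = 1/2


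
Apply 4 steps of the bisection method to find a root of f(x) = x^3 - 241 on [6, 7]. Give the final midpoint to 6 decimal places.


f(x) = x^3 - 241
f(6) = -25 < 0
f(7) = 102 > 0

Step 1: midpoint = (6.000000 + 7.000000)/2 = 6.500000
  f(6.500000) = 33.625000
  f(mid) > 0, so root is in [6.000000, 6.500000]

Step 2: midpoint = (6.000000 + 6.500000)/2 = 6.250000
  f(6.250000) = 3.140625
  f(mid) > 0, so root is in [6.000000, 6.250000]

Step 3: midpoint = (6.000000 + 6.250000)/2 = 6.125000
  f(6.125000) = -11.216797
  f(mid) < 0, so root is in [6.125000, 6.250000]

Step 4: midpoint = (6.125000 + 6.250000)/2 = 6.187500
  f(6.187500) = -4.110596
  f(mid) < 0, so root is in [6.187500, 6.250000]

midpoint = 6.187500


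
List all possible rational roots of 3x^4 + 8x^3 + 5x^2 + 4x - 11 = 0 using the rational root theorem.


Rational root theorem: possible roots are ±p/q where:
  p divides the constant term (-11): p ∈ {1, 11}
  q divides the leading coefficient (3): q ∈ {1, 3}

All possible rational roots: -11, -11/3, -1, -1/3, 1/3, 1, 11/3, 11

-11, -11/3, -1, -1/3, 1/3, 1, 11/3, 11


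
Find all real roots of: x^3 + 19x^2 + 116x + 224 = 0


Let p(x) = x^3 + 19x^2 + 116x + 224. By the rational root theorem (leading coefficient 1), any rational root is an integer divisor of 224: try ±1, ±2, ... in turn.
Test x = 1: value = 360 ≠ 0.
Test x = -1: value = 126 ≠ 0.
Test x = 2: value = 540 ≠ 0.
Test x = -2: value = 60 ≠ 0.
Test x = 4: value = 1056 ≠ 0.
Test x = -4: value = 0 ✓, so (x + 4) is a factor.
Synthetic division by (x + 4): bring down 1; 1(-4) + 19 = 15; 15(-4) + 116 = 56; 56(-4) + 224 = 0 → quotient x^2 + 15x + 56, remainder 0.
Solve the quadratic x^2 + 15x + 56 = 0: discriminant = 15^2 - 4(1)(56) = 225 - 224 = 1.
sqrt(1) = 1, so x = (-15 ± 1)/2: x = -7 or x = -8.

x = -8, x = -7, x = -4


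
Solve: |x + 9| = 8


An absolute value equation |expr| = 8 gives two cases:
Case 1: x + 9 = 8
  x = -1, so x = -1
Case 2: x + 9 = -8
  x = -17, so x = -17

x = -17, x = -1


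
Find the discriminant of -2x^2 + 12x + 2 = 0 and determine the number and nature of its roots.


For ax^2 + bx + c = 0, discriminant D = b^2 - 4ac
Here a = -2, b = 12, c = 2
D = (12)^2 - 4(-2)(2) = 144 + 16 = 160

D = 160 > 0 but not a perfect square
The equation has 2 distinct real irrational roots.

Discriminant = 160, 2 distinct real irrational roots


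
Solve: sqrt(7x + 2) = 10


Square both sides: 7x + 2 = 10^2 = 100
7x = 100 - 2 = 98
x = 14
Check: sqrt(7*14 + 2) = sqrt(100) = 10 ✓

x = 14


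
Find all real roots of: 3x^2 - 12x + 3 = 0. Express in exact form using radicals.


Using the quadratic formula: x = (-b ± sqrt(b^2 - 4ac)) / (2a)
Here a = 3, b = -12, c = 3
Discriminant = b^2 - 4ac = (-12)^2 - 4(3)(3) = 144 - 36 = 108
Since discriminant = 108 > 0, there are two real roots.
x = (12 ± 6*sqrt(3)) / 6
Simplifying: x = 2 ± sqrt(3)
Numerically: x ≈ 3.7321 or x ≈ 0.2679

x = 2 + sqrt(3) or x = 2 - sqrt(3)


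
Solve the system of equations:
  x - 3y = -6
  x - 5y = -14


Using Cramer's rule:
Determinant D = (1)(-5) - (1)(-3) = -5 + 3 = -2
Dx = (-6)(-5) - (-14)(-3) = 30 - 42 = -12
Dy = (1)(-14) - (1)(-6) = -14 + 6 = -8
x = Dx/D = -12/-2 = 6
y = Dy/D = -8/-2 = 4

x = 6, y = 4


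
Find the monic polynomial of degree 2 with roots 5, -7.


A monic polynomial with roots 5, -7 is:
p(x) = (x - 5)(x + 7)
After multiplying by (x - 5): x - 5
After multiplying by (x + 7): x^2 + 2x - 35

x^2 + 2x - 35


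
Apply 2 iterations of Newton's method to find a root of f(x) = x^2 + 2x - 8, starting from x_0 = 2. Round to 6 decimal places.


Newton's method: x_(n+1) = x_n - f(x_n)/f'(x_n)
f(x) = x^2 + 2x - 8
f'(x) = 2x + 2

Iteration 1:
  f(2.000000) = 0.000000
  f'(2.000000) = 6.000000
  x_1 = 2.000000 - (0.000000)/(6.000000) = 2.000000

Iteration 2:
  f(2.000000) = 0.000000
  f'(2.000000) = 6.000000
  x_2 = 2.000000 - (0.000000)/(6.000000) = 2.000000

x_2 = 2.000000


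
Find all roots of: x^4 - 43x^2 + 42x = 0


The constant term is 0, so x = 0 is a root. Factor out x:
  x^3 - 43x + 42 = 0
Let p(x) = x^3 - 43x + 42. By the rational root theorem (leading coefficient 1), any rational root is an integer divisor of 42: try ±1, ±2, ... in turn.
Test x = 1: value = 0 ✓, so (x - 1) is a factor.
Synthetic division by (x - 1): bring down 1; 1(1) + 0 = 1; 1(1) - 43 = -42; (-42)(1) + 42 = 0 → quotient x^2 + x - 42, remainder 0.
Solve the quadratic x^2 + x - 42 = 0: discriminant = 1^2 - 4(1)(-42) = 1 + 168 = 169.
sqrt(169) = 13, so x = (-1 ± 13)/2: x = 6 or x = -7.
Collecting all roots found:

x = -7, x = 0, x = 1, x = 6


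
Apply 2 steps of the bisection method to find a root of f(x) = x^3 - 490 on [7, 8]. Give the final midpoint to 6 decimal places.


f(x) = x^3 - 490
f(7) = -147 < 0
f(8) = 22 > 0

Step 1: midpoint = (7.000000 + 8.000000)/2 = 7.500000
  f(7.500000) = -68.125000
  f(mid) < 0, so root is in [7.500000, 8.000000]

Step 2: midpoint = (7.500000 + 8.000000)/2 = 7.750000
  f(7.750000) = -24.515625
  f(mid) < 0, so root is in [7.750000, 8.000000]

midpoint = 7.750000


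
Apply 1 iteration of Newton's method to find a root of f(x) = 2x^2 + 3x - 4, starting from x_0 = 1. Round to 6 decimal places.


Newton's method: x_(n+1) = x_n - f(x_n)/f'(x_n)
f(x) = 2x^2 + 3x - 4
f'(x) = 4x + 3

Iteration 1:
  f(1.000000) = 1.000000
  f'(1.000000) = 7.000000
  x_1 = 1.000000 - (1.000000)/(7.000000) = 0.857143

x_1 = 0.857143


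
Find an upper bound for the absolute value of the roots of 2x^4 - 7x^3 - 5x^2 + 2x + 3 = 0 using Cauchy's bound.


Cauchy's bound: all roots r satisfy |r| <= 1 + max(|a_i/a_n|) for i = 0,...,n-1
where a_n is the leading coefficient.

Coefficients: [2, -7, -5, 2, 3]
Leading coefficient a_n = 2
Ratios |a_i/a_n|: 7/2, 5/2, 1, 3/2
Maximum ratio: 7/2
Cauchy's bound: |r| <= 1 + 7/2 = 9/2

Upper bound = 9/2


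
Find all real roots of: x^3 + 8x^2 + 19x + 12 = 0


Let p(x) = x^3 + 8x^2 + 19x + 12. By the rational root theorem (leading coefficient 1), any rational root is an integer divisor of 12: try ±1, ±2, ... in turn.
Test x = 1: value = 40 ≠ 0.
Test x = -1: value = 0 ✓, so (x + 1) is a factor.
Synthetic division by (x + 1): bring down 1; 1(-1) + 8 = 7; 7(-1) + 19 = 12; 12(-1) + 12 = 0 → quotient x^2 + 7x + 12, remainder 0.
Solve the quadratic x^2 + 7x + 12 = 0: discriminant = 7^2 - 4(1)(12) = 49 - 48 = 1.
sqrt(1) = 1, so x = (-7 ± 1)/2: x = -3 or x = -4.

x = -4, x = -3, x = -1


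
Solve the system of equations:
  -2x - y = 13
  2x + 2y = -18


Using Cramer's rule:
Determinant D = (-2)(2) - (2)(-1) = -4 + 2 = -2
Dx = (13)(2) - (-18)(-1) = 26 - 18 = 8
Dy = (-2)(-18) - (2)(13) = 36 - 26 = 10
x = Dx/D = 8/-2 = -4
y = Dy/D = 10/-2 = -5

x = -4, y = -5


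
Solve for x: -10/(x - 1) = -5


Multiply both sides by (x - 1): -10 = -5(x - 1)
Distribute: -10 = -5x + 5
-5x = -10 - 5 = -15
x = 3

x = 3


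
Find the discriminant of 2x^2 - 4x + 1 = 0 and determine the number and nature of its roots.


For ax^2 + bx + c = 0, discriminant D = b^2 - 4ac
Here a = 2, b = -4, c = 1
D = (-4)^2 - 4(2)(1) = 16 - 8 = 8

D = 8 > 0 but not a perfect square
The equation has 2 distinct real irrational roots.

Discriminant = 8, 2 distinct real irrational roots


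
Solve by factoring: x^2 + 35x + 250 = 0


We need two numbers that multiply to 250 and add to 35.
Those numbers are 10 and 25 (since 10 * 25 = 250 and 10 + 25 = 35).
So x^2 + 35x + 250 = (x + 10)(x + 25) = 0
Setting each factor to zero: x = -10 or x = -25

x = -25, x = -10


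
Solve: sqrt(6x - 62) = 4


Square both sides: 6x - 62 = 4^2 = 16
6x = 16 + 62 = 78
x = 13
Check: sqrt(6*13 - 62) = sqrt(16) = 4 ✓

x = 13


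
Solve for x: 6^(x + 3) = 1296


Express both sides with the same base.
1296 = 6^4
Since the bases match, equate exponents: x + 3 = 4
So x = 4 - (3) = 1

x = 1


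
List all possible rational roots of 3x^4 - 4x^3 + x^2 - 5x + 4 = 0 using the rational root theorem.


Rational root theorem: possible roots are ±p/q where:
  p divides the constant term (4): p ∈ {1, 2, 4}
  q divides the leading coefficient (3): q ∈ {1, 3}

All possible rational roots: -4, -2, -4/3, -1, -2/3, -1/3, 1/3, 2/3, 1, 4/3, 2, 4

-4, -2, -4/3, -1, -2/3, -1/3, 1/3, 2/3, 1, 4/3, 2, 4


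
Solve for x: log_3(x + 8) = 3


Convert to exponential form: x + 8 = 3^3 = 27
x = 27 - 8 = 19
Check: log_3(19 + 8) = log_3(27) = log_3(27) = 3 ✓

x = 19


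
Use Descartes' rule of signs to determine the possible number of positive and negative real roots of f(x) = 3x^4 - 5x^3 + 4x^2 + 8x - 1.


Descartes' rule of signs:

For positive roots, count sign changes in f(x) = 3x^4 - 5x^3 + 4x^2 + 8x - 1:
Signs of coefficients: +, -, +, +, -
Number of sign changes: 3
Possible positive real roots: 3, 1

For negative roots, examine f(-x) = 3x^4 + 5x^3 + 4x^2 - 8x - 1:
Signs of coefficients: +, +, +, -, -
Number of sign changes: 1
Possible negative real roots: 1

Positive roots: 3 or 1; Negative roots: 1


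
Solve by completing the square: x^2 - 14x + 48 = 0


Start: x^2 - 14x + 48 = 0
Move constant: x^2 - 14x = -48
Half of -14 is -7, squared is 49
Add 49 to both sides: x^2 - 14x + 49 = 1
(x - 7)^2 = 1
x - 7 = ±1
x = 7 + 1 = 8 or x = 7 - 1 = 6

x = 6, x = 8


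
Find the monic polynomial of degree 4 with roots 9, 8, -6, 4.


A monic polynomial with roots 9, 8, -6, 4 is:
p(x) = (x - 9)(x - 8)(x + 6)(x - 4)
After multiplying by (x - 9): x - 9
After multiplying by (x - 8): x^2 - 17x + 72
After multiplying by (x + 6): x^3 - 11x^2 - 30x + 432
After multiplying by (x - 4): x^4 - 15x^3 + 14x^2 + 552x - 1728

x^4 - 15x^3 + 14x^2 + 552x - 1728


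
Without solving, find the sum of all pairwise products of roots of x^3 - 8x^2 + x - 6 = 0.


By Vieta's formulas for x^3 + bx^2 + cx + d = 0:
  r1 + r2 + r3 = -b/a = 8
  r1*r2 + r1*r3 + r2*r3 = c/a = 1
  r1*r2*r3 = -d/a = 6


Sum of pairwise products = 1


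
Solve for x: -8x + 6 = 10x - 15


Starting with: -8x + 6 = 10x - 15
Move all x terms to left: (-8 - 10)x = -15 - 6
Simplify: -18x = -21
Divide both sides by -18: x = 7/6

x = 7/6


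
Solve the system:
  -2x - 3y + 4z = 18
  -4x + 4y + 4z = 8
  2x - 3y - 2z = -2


Using Cramer's rule. Expand each determinant along the first row.
D  = (-2)*[4*(-2) - 4*(-3)] - (-3)*[(-4)*(-2) - 4*2] + 4*[(-4)*(-3) - 4*2]
  = (-2)*(4) - (-3)*(0) + 4*(4) = 8
Dx = 18*[4*(-2) - 4*(-3)] - (-3)*[8*(-2) - 4*(-2)] + 4*[8*(-3) - 4*(-2)]
  = 18*(4) - (-3)*(-8) + 4*(-16) = -16
Dy = (-2)*[8*(-2) - 4*(-2)] - 18*[(-4)*(-2) - 4*2] + 4*[(-4)*(-2) - 8*2]
  = (-2)*(-8) - 18*(0) + 4*(-8) = -16
Dz = (-2)*[4*(-2) - 8*(-3)] - (-3)*[(-4)*(-2) - 8*2] + 18*[(-4)*(-3) - 4*2]
  = (-2)*(16) - (-3)*(-8) + 18*(4) = 16
x = Dx/D = -16/8 = -2, y = Dy/D = -16/8 = -2, z = Dz/D = 16/8 = 2
Check eq1: (-2)(-2) + (-3)(-2) + (4)(2) = 18 = 18 ✓
Check eq2: (-4)(-2) + (4)(-2) + (4)(2) = 8 = 8 ✓
Check eq3: (2)(-2) + (-3)(-2) + (-2)(2) = -2 = -2 ✓

x = -2, y = -2, z = 2


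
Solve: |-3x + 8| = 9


An absolute value equation |expr| = 9 gives two cases:
Case 1: -3x + 8 = 9
  -3x = 1, so x = -1/3
Case 2: -3x + 8 = -9
  -3x = -17, so x = 17/3

x = -1/3, x = 17/3


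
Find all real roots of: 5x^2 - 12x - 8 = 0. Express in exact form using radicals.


Using the quadratic formula: x = (-b ± sqrt(b^2 - 4ac)) / (2a)
Here a = 5, b = -12, c = -8
Discriminant = b^2 - 4ac = (-12)^2 - 4(5)(-8) = 144 + 160 = 304
Since discriminant = 304 > 0, there are two real roots.
x = (12 ± 4*sqrt(19)) / 10
Simplifying: x = (6 ± 2*sqrt(19)) / 5
Numerically: x ≈ 2.9436 or x ≈ -0.5436

x = (6 + 2*sqrt(19)) / 5 or x = (6 - 2*sqrt(19)) / 5


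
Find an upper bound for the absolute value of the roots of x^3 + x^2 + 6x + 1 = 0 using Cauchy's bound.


Cauchy's bound: all roots r satisfy |r| <= 1 + max(|a_i/a_n|) for i = 0,...,n-1
where a_n is the leading coefficient.

Coefficients: [1, 1, 6, 1]
Leading coefficient a_n = 1
Ratios |a_i/a_n|: 1, 6, 1
Maximum ratio: 6
Cauchy's bound: |r| <= 1 + 6 = 7

Upper bound = 7


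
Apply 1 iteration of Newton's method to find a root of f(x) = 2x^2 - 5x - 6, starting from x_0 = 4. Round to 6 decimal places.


Newton's method: x_(n+1) = x_n - f(x_n)/f'(x_n)
f(x) = 2x^2 - 5x - 6
f'(x) = 4x - 5

Iteration 1:
  f(4.000000) = 6.000000
  f'(4.000000) = 11.000000
  x_1 = 4.000000 - (6.000000)/(11.000000) = 3.454545

x_1 = 3.454545


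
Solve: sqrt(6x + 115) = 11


Square both sides: 6x + 115 = 11^2 = 121
6x = 121 - 115 = 6
x = 1
Check: sqrt(6*1 + 115) = sqrt(121) = 11 ✓

x = 1


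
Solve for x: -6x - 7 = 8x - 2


Starting with: -6x - 7 = 8x - 2
Move all x terms to left: (-6 - 8)x = -2 + 7
Simplify: -14x = 5
Divide both sides by -14: x = -5/14

x = -5/14


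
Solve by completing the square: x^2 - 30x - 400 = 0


Start: x^2 - 30x - 400 = 0
Move constant: x^2 - 30x = 400
Half of -30 is -15, squared is 225
Add 225 to both sides: x^2 - 30x + 225 = 625
(x - 15)^2 = 625
x - 15 = ±25
x = 15 + 25 = 40 or x = 15 - 25 = -10

x = -10, x = 40


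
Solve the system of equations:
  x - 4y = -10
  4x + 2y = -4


Using Cramer's rule:
Determinant D = (1)(2) - (4)(-4) = 2 + 16 = 18
Dx = (-10)(2) - (-4)(-4) = -20 - 16 = -36
Dy = (1)(-4) - (4)(-10) = -4 + 40 = 36
x = Dx/D = -36/18 = -2
y = Dy/D = 36/18 = 2

x = -2, y = 2


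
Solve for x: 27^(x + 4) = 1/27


Express both sides with the same base.
1/27 = 27^(-1)
Since the bases match, equate exponents: x + 4 = -1
So x = -1 - (4) = -5

x = -5


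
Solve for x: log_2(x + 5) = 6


Convert to exponential form: x + 5 = 2^6 = 64
x = 64 - 5 = 59
Check: log_2(59 + 5) = log_2(64) = log_2(64) = 6 ✓

x = 59


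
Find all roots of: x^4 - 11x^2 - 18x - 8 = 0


Let p(x) = x^4 - 11x^2 - 18x - 8. By the rational root theorem (leading coefficient 1), any rational root is an integer divisor of 8: try ±1, ±2, ... in turn.
Test x = 1: value = -36 ≠ 0.
Test x = -1: value = 0 ✓, so (x + 1) is a factor.
Synthetic division by (x + 1): bring down 1; 1(-1) + 0 = -1; (-1)(-1) - 11 = -10; (-10)(-1) - 18 = -8; (-8)(-1) - 8 = 0 → quotient x^3 - x^2 - 10x - 8, remainder 0.
Continue with the quotient x^3 - x^2 - 10x - 8 (candidates must divide 8; re-test x = -1 first in case it repeats).
Test x = -1: value = 0 ✓, so (x + 1) is a factor.
Synthetic division by (x + 1): bring down 1; 1(-1) - 1 = -2; (-2)(-1) - 10 = -8; (-8)(-1) - 8 = 0 → quotient x^2 - 2x - 8, remainder 0.
Solve the quadratic x^2 - 2x - 8 = 0: discriminant = (-2)^2 - 4(1)(-8) = 4 + 32 = 36.
sqrt(36) = 6, so x = (2 ± 6)/2: x = 4 or x = -2.
Collecting all roots found:

x = -2, x = -1 (multiplicity 2), x = 4


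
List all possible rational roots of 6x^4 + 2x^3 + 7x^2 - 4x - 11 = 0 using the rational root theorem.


Rational root theorem: possible roots are ±p/q where:
  p divides the constant term (-11): p ∈ {1, 11}
  q divides the leading coefficient (6): q ∈ {1, 2, 3, 6}

All possible rational roots: -11, -11/2, -11/3, -11/6, -1, -1/2, -1/3, -1/6, 1/6, 1/3, 1/2, 1, 11/6, 11/3, 11/2, 11

-11, -11/2, -11/3, -11/6, -1, -1/2, -1/3, -1/6, 1/6, 1/3, 1/2, 1, 11/6, 11/3, 11/2, 11


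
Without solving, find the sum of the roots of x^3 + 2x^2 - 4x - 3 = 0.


By Vieta's formulas for x^3 + bx^2 + cx + d = 0:
  r1 + r2 + r3 = -b/a = -2
  r1*r2 + r1*r3 + r2*r3 = c/a = -4
  r1*r2*r3 = -d/a = 3


Sum = -2


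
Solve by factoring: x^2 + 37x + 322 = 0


We need two numbers that multiply to 322 and add to 37.
Those numbers are 14 and 23 (since 14 * 23 = 322 and 14 + 23 = 37).
So x^2 + 37x + 322 = (x + 14)(x + 23) = 0
Setting each factor to zero: x = -14 or x = -23

x = -23, x = -14


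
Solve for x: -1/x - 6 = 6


Subtract -6 from both sides: -1/x = 12
Multiply both sides by x: -1 = 12 * x
Divide by 12: x = -1/12

x = -1/12


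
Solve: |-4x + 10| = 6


An absolute value equation |expr| = 6 gives two cases:
Case 1: -4x + 10 = 6
  -4x = -4, so x = 1
Case 2: -4x + 10 = -6
  -4x = -16, so x = 4

x = 1, x = 4


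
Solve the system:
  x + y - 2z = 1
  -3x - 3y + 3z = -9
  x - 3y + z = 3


Using Cramer's rule. Expand each determinant along the first row.
D  = 1*[(-3)*1 - 3*(-3)] - 1*[(-3)*1 - 3*1] + (-2)*[(-3)*(-3) - (-3)*1]
  = 1*(6) - 1*(-6) + (-2)*(12) = -12
Dx = 1*[(-3)*1 - 3*(-3)] - 1*[(-9)*1 - 3*3] + (-2)*[(-9)*(-3) - (-3)*3]
  = 1*(6) - 1*(-18) + (-2)*(36) = -48
Dy = 1*[(-9)*1 - 3*3] - 1*[(-3)*1 - 3*1] + (-2)*[(-3)*3 - (-9)*1]
  = 1*(-18) - 1*(-6) + (-2)*(0) = -12
Dz = 1*[(-3)*3 - (-9)*(-3)] - 1*[(-3)*3 - (-9)*1] + 1*[(-3)*(-3) - (-3)*1]
  = 1*(-36) - 1*(0) + 1*(12) = -24
x = Dx/D = -48/-12 = 4, y = Dy/D = -12/-12 = 1, z = Dz/D = -24/-12 = 2
Check eq1: (1)(4) + (1)(1) + (-2)(2) = 1 = 1 ✓
Check eq2: (-3)(4) + (-3)(1) + (3)(2) = -9 = -9 ✓
Check eq3: (1)(4) + (-3)(1) + (1)(2) = 3 = 3 ✓

x = 4, y = 1, z = 2


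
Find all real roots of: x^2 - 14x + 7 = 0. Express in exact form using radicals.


Using the quadratic formula: x = (-b ± sqrt(b^2 - 4ac)) / (2a)
Here a = 1, b = -14, c = 7
Discriminant = b^2 - 4ac = (-14)^2 - 4(1)(7) = 196 - 28 = 168
Since discriminant = 168 > 0, there are two real roots.
x = (14 ± 2*sqrt(42)) / 2
Simplifying: x = 7 ± sqrt(42)
Numerically: x ≈ 13.4807 or x ≈ 0.5193

x = 7 + sqrt(42) or x = 7 - sqrt(42)


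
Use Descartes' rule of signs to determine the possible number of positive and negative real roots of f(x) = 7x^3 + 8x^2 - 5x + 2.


Descartes' rule of signs:

For positive roots, count sign changes in f(x) = 7x^3 + 8x^2 - 5x + 2:
Signs of coefficients: +, +, -, +
Number of sign changes: 2
Possible positive real roots: 2, 0

For negative roots, examine f(-x) = -7x^3 + 8x^2 + 5x + 2:
Signs of coefficients: -, +, +, +
Number of sign changes: 1
Possible negative real roots: 1

Positive roots: 2 or 0; Negative roots: 1


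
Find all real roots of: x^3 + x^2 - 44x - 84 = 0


Let p(x) = x^3 + x^2 - 44x - 84. By the rational root theorem (leading coefficient 1), any rational root is an integer divisor of 84: try ±1, ±2, ... in turn.
Test x = 1: value = -126 ≠ 0.
Test x = -1: value = -40 ≠ 0.
Test x = 2: value = -160 ≠ 0.
Test x = -2: value = 0 ✓, so (x + 2) is a factor.
Synthetic division by (x + 2): bring down 1; 1(-2) + 1 = -1; (-1)(-2) - 44 = -42; (-42)(-2) - 84 = 0 → quotient x^2 - x - 42, remainder 0.
Solve the quadratic x^2 - x - 42 = 0: discriminant = (-1)^2 - 4(1)(-42) = 1 + 168 = 169.
sqrt(169) = 13, so x = (1 ± 13)/2: x = 7 or x = -6.

x = -6, x = -2, x = 7


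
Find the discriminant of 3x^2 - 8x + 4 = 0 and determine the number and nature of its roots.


For ax^2 + bx + c = 0, discriminant D = b^2 - 4ac
Here a = 3, b = -8, c = 4
D = (-8)^2 - 4(3)(4) = 64 - 48 = 16

D = 16 > 0 and is a perfect square (sqrt = 4)
The equation has 2 distinct real rational roots.

Discriminant = 16, 2 distinct real rational roots


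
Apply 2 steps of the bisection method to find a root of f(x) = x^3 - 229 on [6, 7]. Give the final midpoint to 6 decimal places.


f(x) = x^3 - 229
f(6) = -13 < 0
f(7) = 114 > 0

Step 1: midpoint = (6.000000 + 7.000000)/2 = 6.500000
  f(6.500000) = 45.625000
  f(mid) > 0, so root is in [6.000000, 6.500000]

Step 2: midpoint = (6.000000 + 6.500000)/2 = 6.250000
  f(6.250000) = 15.140625
  f(mid) > 0, so root is in [6.000000, 6.250000]

midpoint = 6.250000


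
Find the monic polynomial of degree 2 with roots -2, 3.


A monic polynomial with roots -2, 3 is:
p(x) = (x + 2)(x - 3)
After multiplying by (x + 2): x + 2
After multiplying by (x - 3): x^2 - x - 6

x^2 - x - 6


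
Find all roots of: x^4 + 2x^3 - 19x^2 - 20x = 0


The constant term is 0, so x = 0 is a root. Factor out x:
  x^3 + 2x^2 - 19x - 20 = 0
Let p(x) = x^3 + 2x^2 - 19x - 20. By the rational root theorem (leading coefficient 1), any rational root is an integer divisor of 20: try ±1, ±2, ... in turn.
Test x = 1: value = -36 ≠ 0.
Test x = -1: value = 0 ✓, so (x + 1) is a factor.
Synthetic division by (x + 1): bring down 1; 1(-1) + 2 = 1; 1(-1) - 19 = -20; (-20)(-1) - 20 = 0 → quotient x^2 + x - 20, remainder 0.
Solve the quadratic x^2 + x - 20 = 0: discriminant = 1^2 - 4(1)(-20) = 1 + 80 = 81.
sqrt(81) = 9, so x = (-1 ± 9)/2: x = 4 or x = -5.
Collecting all roots found:

x = -5, x = -1, x = 0, x = 4


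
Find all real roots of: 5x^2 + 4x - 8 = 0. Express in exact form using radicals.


Using the quadratic formula: x = (-b ± sqrt(b^2 - 4ac)) / (2a)
Here a = 5, b = 4, c = -8
Discriminant = b^2 - 4ac = 4^2 - 4(5)(-8) = 16 + 160 = 176
Since discriminant = 176 > 0, there are two real roots.
x = (-4 ± 4*sqrt(11)) / 10
Simplifying: x = (-2 ± 2*sqrt(11)) / 5
Numerically: x ≈ 0.9266 or x ≈ -1.7266

x = (-2 + 2*sqrt(11)) / 5 or x = (-2 - 2*sqrt(11)) / 5


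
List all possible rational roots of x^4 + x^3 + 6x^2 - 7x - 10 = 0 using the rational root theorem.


Rational root theorem: possible roots are ±p/q where:
  p divides the constant term (-10): p ∈ {1, 2, 5, 10}
  q divides the leading coefficient (1): q ∈ {1}

All possible rational roots: -10, -5, -2, -1, 1, 2, 5, 10

-10, -5, -2, -1, 1, 2, 5, 10


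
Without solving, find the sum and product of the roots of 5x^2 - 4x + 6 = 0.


By Vieta's formulas for ax^2 + bx + c = 0:
  Sum of roots = -b/a
  Product of roots = c/a

Here a = 5, b = -4, c = 6
Sum = -(-4)/5 = 4/5
Product = 6/5 = 6/5

Sum = 4/5, Product = 6/5


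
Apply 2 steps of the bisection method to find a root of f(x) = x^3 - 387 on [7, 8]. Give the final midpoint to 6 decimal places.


f(x) = x^3 - 387
f(7) = -44 < 0
f(8) = 125 > 0

Step 1: midpoint = (7.000000 + 8.000000)/2 = 7.500000
  f(7.500000) = 34.875000
  f(mid) > 0, so root is in [7.000000, 7.500000]

Step 2: midpoint = (7.000000 + 7.500000)/2 = 7.250000
  f(7.250000) = -5.921875
  f(mid) < 0, so root is in [7.250000, 7.500000]

midpoint = 7.250000


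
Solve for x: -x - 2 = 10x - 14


Starting with: -x - 2 = 10x - 14
Move all x terms to left: (-1 - 10)x = -14 + 2
Simplify: -11x = -12
Divide both sides by -11: x = 12/11

x = 12/11


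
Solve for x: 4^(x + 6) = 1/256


Express both sides with the same base.
1/256 = 4^(-4)
Since the bases match, equate exponents: x + 6 = -4
So x = -4 - (6) = -10

x = -10


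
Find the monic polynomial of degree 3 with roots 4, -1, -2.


A monic polynomial with roots 4, -1, -2 is:
p(x) = (x - 4)(x + 1)(x + 2)
After multiplying by (x - 4): x - 4
After multiplying by (x + 1): x^2 - 3x - 4
After multiplying by (x + 2): x^3 - x^2 - 10x - 8

x^3 - x^2 - 10x - 8
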